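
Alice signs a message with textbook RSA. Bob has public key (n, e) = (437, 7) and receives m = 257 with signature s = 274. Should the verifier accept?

s^2 ≡ 274^2 = 75076 ≡ 349
s^4 ≡ 349^2 = 121801 ≡ 315
7 = 4 + 2 + 1, so s^7 ≡ 315·349·274 ≡ 217 (mod 437)
The recovered value 217 does not match the digest 257.

reject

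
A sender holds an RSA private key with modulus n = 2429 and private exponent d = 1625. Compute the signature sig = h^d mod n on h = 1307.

2299

h^2 ≡ 1307^2 = 1708249 ≡ 662
h^4 ≡ 662^2 = 438244 ≡ 1024
h^8 ≡ 1024^2 = 1048576 ≡ 1677
h^16 ≡ 1677^2 = 2812329 ≡ 1976
h^32 ≡ 1976^2 = 3904576 ≡ 1173
h^64 ≡ 1173^2 = 1375929 ≡ 1115
h^128 ≡ 1115^2 = 1243225 ≡ 2006
h^256 ≡ 2006^2 = 4024036 ≡ 1612
h^512 ≡ 1612^2 = 2598544 ≡ 1943
h^1024 ≡ 1943^2 = 3775249 ≡ 583
1625 = 1024 + 512 + 64 + 16 + 8 + 1, so h^1625 ≡ 583·1943·1115·1976·1677·1307 ≡ 2299 (mod 2429)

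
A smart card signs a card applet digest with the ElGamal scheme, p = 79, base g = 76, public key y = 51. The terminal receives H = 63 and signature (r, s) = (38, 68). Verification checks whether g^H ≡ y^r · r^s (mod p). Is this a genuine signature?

forged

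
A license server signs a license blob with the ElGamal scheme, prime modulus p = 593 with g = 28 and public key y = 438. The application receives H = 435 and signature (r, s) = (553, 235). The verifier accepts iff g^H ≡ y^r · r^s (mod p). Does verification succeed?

Left side g^H mod p:
28^2 = 784 ≡ 191
28^4 ≡ 191^2 = 36481 ≡ 308
28^8 ≡ 308^2 = 94864 ≡ 577
28^16 ≡ 577^2 = 332929 ≡ 256
28^32 ≡ 256^2 = 65536 ≡ 306
28^64 ≡ 306^2 = 93636 ≡ 535
28^128 ≡ 535^2 = 286225 ≡ 399
28^256 ≡ 399^2 = 159201 ≡ 277
435 = 256 + 128 + 32 + 16 + 2 + 1, so 28^435 ≡ 277·399·306·256·191·28 ≡ 250 (mod 593)
Right side y^r · r^s mod p:
438^2 = 191844 ≡ 305
438^4 ≡ 305^2 = 93025 ≡ 517
438^8 ≡ 517^2 = 267289 ≡ 439
438^16 ≡ 439^2 = 192721 ≡ 589
438^32 ≡ 589^2 = 346921 ≡ 16
438^64 ≡ 16^2 = 256
438^128 ≡ 256^2 = 65536 ≡ 306
438^256 ≡ 306^2 = 93636 ≡ 535
438^512 ≡ 535^2 = 286225 ≡ 399
553 = 512 + 32 + 8 + 1, so 438^553 ≡ 399·16·439·438 ≡ 498 (mod 593)
553^2 = 305809 ≡ 414
553^4 ≡ 414^2 = 171396 ≡ 19
553^8 ≡ 19^2 = 361
553^16 ≡ 361^2 = 130321 ≡ 454
553^32 ≡ 454^2 = 206116 ≡ 345
553^64 ≡ 345^2 = 119025 ≡ 425
553^128 ≡ 425^2 = 180625 ≡ 353
235 = 128 + 64 + 32 + 8 + 2 + 1, so 553^235 ≡ 353·425·345·361·414·553 ≡ 325 (mod 593)
498·325 = 161850 ≡ 554 (mod 593)
250 ≠ 554, so verification fails.

fails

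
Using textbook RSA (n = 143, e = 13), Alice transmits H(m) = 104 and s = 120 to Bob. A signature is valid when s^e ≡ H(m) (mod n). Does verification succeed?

s^2 ≡ 120^2 = 14400 ≡ 100
s^4 ≡ 100^2 = 10000 ≡ 133
s^8 ≡ 133^2 = 17689 ≡ 100
13 = 8 + 4 + 1, so s^13 ≡ 100·133·120 ≡ 120 (mod 143)
s^13 mod 143 = 120, but H(m) = 104.

fails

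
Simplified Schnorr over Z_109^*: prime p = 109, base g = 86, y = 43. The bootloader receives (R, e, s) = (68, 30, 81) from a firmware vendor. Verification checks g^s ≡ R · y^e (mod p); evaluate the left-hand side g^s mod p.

33

86^2 = 7396 ≡ 93
86^4 ≡ 93^2 = 8649 ≡ 38
86^8 ≡ 38^2 = 1444 ≡ 27
86^16 ≡ 27^2 = 729 ≡ 75
86^32 ≡ 75^2 = 5625 ≡ 66
86^64 ≡ 66^2 = 4356 ≡ 105
81 = 64 + 16 + 1, so 86^81 ≡ 105·75·86 ≡ 33 (mod 109)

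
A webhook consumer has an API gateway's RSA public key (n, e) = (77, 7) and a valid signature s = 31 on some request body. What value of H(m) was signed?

s^2 ≡ 31^2 = 961 ≡ 37
s^4 ≡ 37^2 = 1369 ≡ 60
7 = 4 + 2 + 1, so s^7 ≡ 60·37·31 ≡ 59 (mod 77)

59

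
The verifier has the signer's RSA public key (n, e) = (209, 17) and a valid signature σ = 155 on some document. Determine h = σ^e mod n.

89

Squares mod 209: σ^1≡155, σ^2≡199, σ^4≡100, σ^8≡177, σ^16≡188
17 = 16 + 1, so σ^17 ≡ 188·155 ≡ 89 (mod 209)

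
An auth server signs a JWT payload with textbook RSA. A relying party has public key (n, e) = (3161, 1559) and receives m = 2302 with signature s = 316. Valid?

yes

Squares mod 3161: s^1≡316, s^2≡1865, s^4≡1125, s^8≡1225, s^16≡2311, s^32≡1792, s^64≡2849, s^128≡2514, s^256≡1357, s^512≡1747, s^1024≡1644
1559 = 1024 + 512 + 16 + 4 + 2 + 1, so s^1559 ≡ 1644·1747·2311·1125·1865·316 ≡ 2302 (mod 3161)
2302 = m, so the signature checks out.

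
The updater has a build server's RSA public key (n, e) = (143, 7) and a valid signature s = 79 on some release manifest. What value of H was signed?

40

s^2 ≡ 79^2 = 6241 ≡ 92
s^4 ≡ 92^2 = 8464 ≡ 27
7 = 4 + 2 + 1, so s^7 ≡ 27·92·79 ≡ 40 (mod 143)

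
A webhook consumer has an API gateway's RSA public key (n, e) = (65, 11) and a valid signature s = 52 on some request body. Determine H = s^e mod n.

13

s^2 ≡ 52^2 = 2704 ≡ 39
s^4 ≡ 39^2 = 1521 ≡ 26
s^8 ≡ 26^2 = 676 ≡ 26
11 = 8 + 2 + 1, so s^11 ≡ 26·39·52 ≡ 13 (mod 65)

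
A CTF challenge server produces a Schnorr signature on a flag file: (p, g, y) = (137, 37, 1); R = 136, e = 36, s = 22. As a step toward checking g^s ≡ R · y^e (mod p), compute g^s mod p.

136

37^2 = 1369 ≡ 136
37^4 ≡ 136^2 = 18496 ≡ 1
37^8 ≡ 1^2 = 1
37^16 ≡ 1^2 = 1
22 = 16 + 4 + 2, so 37^22 ≡ 1·1·136 ≡ 136 (mod 137)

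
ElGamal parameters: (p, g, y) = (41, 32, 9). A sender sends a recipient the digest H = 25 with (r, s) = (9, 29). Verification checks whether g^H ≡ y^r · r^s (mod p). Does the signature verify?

Left side g^H mod p:
Squares mod 41: 32^1≡32, 32^2≡40, 32^4≡1, 32^8≡1, 32^16≡1
25 = 16 + 8 + 1, so 32^25 ≡ 1·1·32 ≡ 32 (mod 41)
Right side y^r · r^s mod p:
Squares mod 41: 9^1≡9, 9^2≡40, 9^4≡1, 9^8≡1
9 = 8 + 1, so 9^9 ≡ 1·9 ≡ 9 (mod 41)
Squares mod 41: 9^1≡9, 9^2≡40, 9^4≡1, 9^8≡1, 9^16≡1
29 = 16 + 8 + 4 + 1, so 9^29 ≡ 1·1·1·9 ≡ 9 (mod 41)
9·9 = 81 ≡ 40 (mod 41)
32 ≠ 40, so verification fails.

does not verify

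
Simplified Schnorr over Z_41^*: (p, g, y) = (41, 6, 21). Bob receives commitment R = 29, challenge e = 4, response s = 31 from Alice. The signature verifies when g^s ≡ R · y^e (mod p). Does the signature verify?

does not verify

g^s mod p:
Squares mod 41: 6^1≡6, 6^2≡36, 6^4≡25, 6^8≡10, 6^16≡18
31 = 16 + 8 + 4 + 2 + 1, so 6^31 ≡ 18·10·25·36·6 ≡ 13 (mod 41)
R · y^e mod p:
Squares mod 41: 21^1≡21, 21^2≡31, 21^4≡18
21^4 ≡ 18 (mod 41)
29·18 = 522 ≡ 30 (mod 41)
13 ≠ 30; the check fails.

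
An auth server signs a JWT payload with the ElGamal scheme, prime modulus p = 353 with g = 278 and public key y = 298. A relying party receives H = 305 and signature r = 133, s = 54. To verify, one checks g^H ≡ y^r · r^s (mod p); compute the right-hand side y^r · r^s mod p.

263

298^2 = 88804 ≡ 201
298^4 ≡ 201^2 = 40401 ≡ 159
298^8 ≡ 159^2 = 25281 ≡ 218
298^16 ≡ 218^2 = 47524 ≡ 222
298^32 ≡ 222^2 = 49284 ≡ 217
298^64 ≡ 217^2 = 47089 ≡ 140
298^128 ≡ 140^2 = 19600 ≡ 185
133 = 128 + 4 + 1, so 298^133 ≡ 185·159·298 ≡ 327 (mod 353)
133^2 = 17689 ≡ 39
133^4 ≡ 39^2 = 1521 ≡ 109
133^8 ≡ 109^2 = 11881 ≡ 232
133^16 ≡ 232^2 = 53824 ≡ 168
133^32 ≡ 168^2 = 28224 ≡ 337
54 = 32 + 16 + 4 + 2, so 133^54 ≡ 337·168·109·39 ≡ 275 (mod 353)
y^r · r^s ≡ 327·275 = 89925 ≡ 263 (mod 353)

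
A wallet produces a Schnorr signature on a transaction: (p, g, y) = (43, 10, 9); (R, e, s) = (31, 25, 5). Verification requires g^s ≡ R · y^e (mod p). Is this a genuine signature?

forged

g^s mod p:
10^2 = 100 ≡ 14
10^4 ≡ 14^2 = 196 ≡ 24
5 = 4 + 1, so 10^5 ≡ 24·10 ≡ 25 (mod 43)
R · y^e mod p:
9^2 = 81 ≡ 38
9^4 ≡ 38^2 = 1444 ≡ 25
9^8 ≡ 25^2 = 625 ≡ 23
9^16 ≡ 23^2 = 529 ≡ 13
25 = 16 + 8 + 1, so 9^25 ≡ 13·23·9 ≡ 25 (mod 43)
31·25 = 775 ≡ 1 (mod 43)
25 ≠ 1; the check fails.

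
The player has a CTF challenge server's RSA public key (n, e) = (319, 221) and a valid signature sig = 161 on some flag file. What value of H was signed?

315

Squares mod 319: sig^1≡161, sig^2≡82, sig^4≡25, sig^8≡306, sig^16≡169, sig^32≡170, sig^64≡190, sig^128≡53
221 = 128 + 64 + 16 + 8 + 4 + 1, so sig^221 ≡ 53·190·169·306·25·161 ≡ 315 (mod 319)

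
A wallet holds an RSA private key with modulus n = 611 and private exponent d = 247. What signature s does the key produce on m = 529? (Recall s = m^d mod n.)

477

m^2 ≡ 529^2 = 279841 ≡ 3
m^4 ≡ 3^2 = 9
m^8 ≡ 9^2 = 81
m^16 ≡ 81^2 = 6561 ≡ 451
m^32 ≡ 451^2 = 203401 ≡ 549
m^64 ≡ 549^2 = 301401 ≡ 178
m^128 ≡ 178^2 = 31684 ≡ 523
247 = 128 + 64 + 32 + 16 + 4 + 2 + 1, so m^247 ≡ 523·178·549·451·9·3·529 ≡ 477 (mod 611)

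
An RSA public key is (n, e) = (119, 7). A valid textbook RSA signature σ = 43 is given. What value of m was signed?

36

Squares mod 119: σ^1≡43, σ^2≡64, σ^4≡50
7 = 4 + 2 + 1, so σ^7 ≡ 50·64·43 ≡ 36 (mod 119)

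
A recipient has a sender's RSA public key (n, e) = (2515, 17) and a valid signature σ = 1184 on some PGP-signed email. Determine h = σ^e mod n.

σ^2 ≡ 1184^2 = 1401856 ≡ 1001
σ^4 ≡ 1001^2 = 1002001 ≡ 1031
σ^8 ≡ 1031^2 = 1062961 ≡ 1631
σ^16 ≡ 1631^2 = 2660161 ≡ 1806
17 = 16 + 1, so σ^17 ≡ 1806·1184 ≡ 554 (mod 2515)

554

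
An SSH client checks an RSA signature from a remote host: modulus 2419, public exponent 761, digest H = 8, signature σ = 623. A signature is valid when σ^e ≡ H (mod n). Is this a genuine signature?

genuine

Squares mod 2419: σ^1≡623, σ^2≡1089, σ^4≡611, σ^8≡795, σ^16≡666, σ^32≡879, σ^64≡980, σ^128≡57, σ^256≡830, σ^512≡1904
761 = 512 + 128 + 64 + 32 + 16 + 8 + 1, so σ^761 ≡ 1904·57·980·879·666·795·623 ≡ 8 (mod 2419)
Since 8 equals the digest 8, verification succeeds.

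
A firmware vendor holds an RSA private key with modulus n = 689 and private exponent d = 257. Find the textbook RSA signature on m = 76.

m^2 ≡ 76^2 = 5776 ≡ 264
m^4 ≡ 264^2 = 69696 ≡ 107
m^8 ≡ 107^2 = 11449 ≡ 425
m^16 ≡ 425^2 = 180625 ≡ 107
m^32 ≡ 107^2 = 11449 ≡ 425
m^64 ≡ 425^2 = 180625 ≡ 107
m^128 ≡ 107^2 = 11449 ≡ 425
m^256 ≡ 425^2 = 180625 ≡ 107
257 = 256 + 1, so m^257 ≡ 107·76 ≡ 553 (mod 689)

553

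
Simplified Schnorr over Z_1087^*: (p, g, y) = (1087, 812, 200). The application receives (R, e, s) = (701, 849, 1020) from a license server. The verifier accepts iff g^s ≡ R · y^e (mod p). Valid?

g^s mod p:
Squares mod 1087: 812^1≡812, 812^2≡622, 812^4≡999, 812^8≡135, 812^16≡833, 812^32≡383, 812^64≡1031, 812^128≡962, 812^256≡407, 812^512≡425
1020 = 512 + 256 + 128 + 64 + 32 + 16 + 8 + 4, so 812^1020 ≡ 425·407·962·1031·383·833·135·999 ≡ 702 (mod 1087)
R · y^e mod p:
Squares mod 1087: 200^1≡200, 200^2≡868, 200^4≡133, 200^8≡297, 200^16≡162, 200^32≡156, 200^64≡422, 200^128≡903, 200^256≡159, 200^512≡280
849 = 512 + 256 + 64 + 16 + 1, so 200^849 ≡ 280·159·422·162·200 ≡ 843 (mod 1087)
701·843 = 590943 ≡ 702 (mod 1087)
702 ≡ 702 (mod 1087); signature holds.

yes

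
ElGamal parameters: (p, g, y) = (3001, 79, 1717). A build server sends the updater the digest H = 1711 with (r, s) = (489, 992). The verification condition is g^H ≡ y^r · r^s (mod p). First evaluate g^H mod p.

1572

Squares mod 3001: 79^1≡79, 79^2≡239, 79^4≡102, 79^8≡1401, 79^16≡147, 79^32≡602, 79^64≡2284, 79^128≡918, 79^256≡2444, 79^512≡1146, 79^1024≡1879
1711 = 1024 + 512 + 128 + 32 + 8 + 4 + 2 + 1, so 79^1711 ≡ 1879·1146·918·602·1401·102·239·79 ≡ 1572 (mod 3001)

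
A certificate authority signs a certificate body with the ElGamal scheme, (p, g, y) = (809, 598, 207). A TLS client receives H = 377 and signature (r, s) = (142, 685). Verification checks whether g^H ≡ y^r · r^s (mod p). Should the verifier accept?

Left side g^H mod p:
Squares mod 809: 598^1≡598, 598^2≡26, 598^4≡676, 598^8≡700, 598^16≡555, 598^32≡605, 598^64≡357, 598^128≡436, 598^256≡790
377 = 256 + 64 + 32 + 16 + 8 + 1, so 598^377 ≡ 790·357·605·555·700·598 ≡ 144 (mod 809)
Right side y^r · r^s mod p:
Squares mod 809: 207^1≡207, 207^2≡781, 207^4≡784, 207^8≡625, 207^16≡687, 207^32≡322, 207^64≡132, 207^128≡435
142 = 128 + 8 + 4 + 2, so 207^142 ≡ 435·625·784·781 ≡ 104 (mod 809)
Squares mod 809: 142^1≡142, 142^2≡748, 142^4≡485, 142^8≡615, 142^16≡422, 142^32≡104, 142^64≡299, 142^128≡411, 142^256≡649, 142^512≡521
685 = 512 + 128 + 32 + 8 + 4 + 1, so 142^685 ≡ 521·411·104·615·485·142 ≡ 514 (mod 809)
104·514 = 53456 ≡ 62 (mod 809)
144 ≠ 62, so verification fails.

reject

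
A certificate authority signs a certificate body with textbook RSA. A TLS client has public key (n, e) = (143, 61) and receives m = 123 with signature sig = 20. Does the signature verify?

sig^2 ≡ 20^2 = 400 ≡ 114
sig^4 ≡ 114^2 = 12996 ≡ 126
sig^8 ≡ 126^2 = 15876 ≡ 3
sig^16 ≡ 3^2 = 9
sig^32 ≡ 9^2 = 81
61 = 32 + 16 + 8 + 4 + 1, so sig^61 ≡ 81·9·3·126·20 ≡ 20 (mod 143)
20 ≠ 123, so verification fails.

does not verify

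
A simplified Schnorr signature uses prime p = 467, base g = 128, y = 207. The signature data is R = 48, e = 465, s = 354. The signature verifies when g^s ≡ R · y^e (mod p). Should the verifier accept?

accept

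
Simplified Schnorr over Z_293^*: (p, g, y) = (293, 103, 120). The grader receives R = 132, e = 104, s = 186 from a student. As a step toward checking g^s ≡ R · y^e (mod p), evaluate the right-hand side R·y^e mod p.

6

120^2 = 14400 ≡ 43
120^4 ≡ 43^2 = 1849 ≡ 91
120^8 ≡ 91^2 = 8281 ≡ 77
120^16 ≡ 77^2 = 5929 ≡ 69
120^32 ≡ 69^2 = 4761 ≡ 73
120^64 ≡ 73^2 = 5329 ≡ 55
104 = 64 + 32 + 8, so 120^104 ≡ 55·73·77 ≡ 40 (mod 293)
R · y^e ≡ 132·40 = 5280 ≡ 6 (mod 293)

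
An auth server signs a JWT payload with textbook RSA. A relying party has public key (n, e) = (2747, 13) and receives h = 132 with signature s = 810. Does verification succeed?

fails

Squares mod 2747: s^1≡810, s^2≡2314, s^4≡693, s^8≡2271
13 = 8 + 4 + 1, so s^13 ≡ 2271·693·810 ≡ 2116 (mod 2747)
The recovered value 2116 does not match the digest 132.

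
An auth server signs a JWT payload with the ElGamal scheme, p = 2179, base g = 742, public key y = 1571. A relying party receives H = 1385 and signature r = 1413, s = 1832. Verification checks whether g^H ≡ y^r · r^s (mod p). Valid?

Left side g^H mod p:
742^1385 mod 2179 = 5
Right side y^r · r^s mod p:
1571^1413 mod 2179 = 105
1413^1832 mod 2179 = 1764
105·1764 = 185220 ≡ 5 (mod 2179)
5 ≡ 5 (mod 2179), so the signature is genuine.

yes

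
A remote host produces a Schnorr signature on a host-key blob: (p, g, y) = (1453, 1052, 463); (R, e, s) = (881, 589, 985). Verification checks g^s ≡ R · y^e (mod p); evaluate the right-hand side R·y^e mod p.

463^2 = 214369 ≡ 778
463^4 ≡ 778^2 = 605284 ≡ 836
463^8 ≡ 836^2 = 698896 ≡ 3
463^16 ≡ 3^2 = 9
463^32 ≡ 9^2 = 81
463^64 ≡ 81^2 = 6561 ≡ 749
463^128 ≡ 749^2 = 561001 ≡ 143
463^256 ≡ 143^2 = 20449 ≡ 107
463^512 ≡ 107^2 = 11449 ≡ 1278
589 = 512 + 64 + 8 + 4 + 1, so 463^589 ≡ 1278·749·3·836·463 ≡ 77 (mod 1453)
R · y^e ≡ 881·77 = 67837 ≡ 999 (mod 1453)

999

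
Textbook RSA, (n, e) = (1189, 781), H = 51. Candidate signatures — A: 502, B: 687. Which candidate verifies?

Candidate A: 502^2 = 252004 ≡ 1125; 502^4 ≡ 1125^2 = 1265625 ≡ 529; 502^8 ≡ 529^2 = 279841 ≡ 426; 502^16 ≡ 426^2 = 181476 ≡ 748; 502^32 ≡ 748^2 = 559504 ≡ 674; 502^64 ≡ 674^2 = 454276 ≡ 78; 502^128 ≡ 78^2 = 6084 ≡ 139; 502^256 ≡ 139^2 = 19321 ≡ 297; 502^512 ≡ 297^2 = 88209 ≡ 223; 781 = 512 + 256 + 8 + 4 + 1, so 502^781 ≡ 223·297·426·529·502 ≡ 51 (mod 1189)
  → matches H = 51
Candidate B: 687^2 = 471969 ≡ 1125; 687^4 ≡ 1125^2 = 1265625 ≡ 529; 687^8 ≡ 529^2 = 279841 ≡ 426; 687^16 ≡ 426^2 = 181476 ≡ 748; 687^32 ≡ 748^2 = 559504 ≡ 674; 687^64 ≡ 674^2 = 454276 ≡ 78; 687^128 ≡ 78^2 = 6084 ≡ 139; 687^256 ≡ 139^2 = 19321 ≡ 297; 687^512 ≡ 297^2 = 88209 ≡ 223; 781 = 512 + 256 + 8 + 4 + 1, so 687^781 ≡ 223·297·426·529·687 ≡ 1138 (mod 1189)

A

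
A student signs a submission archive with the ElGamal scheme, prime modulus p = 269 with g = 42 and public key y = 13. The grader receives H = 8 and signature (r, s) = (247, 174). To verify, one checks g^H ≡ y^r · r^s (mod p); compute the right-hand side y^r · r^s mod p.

70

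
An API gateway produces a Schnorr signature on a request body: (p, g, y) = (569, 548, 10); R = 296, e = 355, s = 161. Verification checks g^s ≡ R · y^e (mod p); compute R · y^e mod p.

10^2 = 100
10^4 ≡ 100^2 = 10000 ≡ 327
10^8 ≡ 327^2 = 106929 ≡ 526
10^16 ≡ 526^2 = 276676 ≡ 142
10^32 ≡ 142^2 = 20164 ≡ 249
10^64 ≡ 249^2 = 62001 ≡ 549
10^128 ≡ 549^2 = 301401 ≡ 400
10^256 ≡ 400^2 = 160000 ≡ 111
355 = 256 + 64 + 32 + 2 + 1, so 10^355 ≡ 111·549·249·100·10 ≡ 86 (mod 569)
R · y^e ≡ 296·86 = 25456 ≡ 420 (mod 569)

420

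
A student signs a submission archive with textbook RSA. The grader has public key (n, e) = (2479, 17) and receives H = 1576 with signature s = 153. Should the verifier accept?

Squares mod 2479: s^1≡153, s^2≡1098, s^4≡810, s^8≡1644, s^16≡626
17 = 16 + 1, so s^17 ≡ 626·153 ≡ 1576 (mod 2479)
1576 = H, so the signature checks out.

accept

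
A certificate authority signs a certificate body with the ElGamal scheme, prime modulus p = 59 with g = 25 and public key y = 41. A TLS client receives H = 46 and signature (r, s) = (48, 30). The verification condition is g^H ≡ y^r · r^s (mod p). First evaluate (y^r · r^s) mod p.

41^2 = 1681 ≡ 29
41^4 ≡ 29^2 = 841 ≡ 15
41^8 ≡ 15^2 = 225 ≡ 48
41^16 ≡ 48^2 = 2304 ≡ 3
41^32 ≡ 3^2 = 9
48 = 32 + 16, so 41^48 ≡ 9·3 ≡ 27 (mod 59)
48^2 = 2304 ≡ 3
48^4 ≡ 3^2 = 9
48^8 ≡ 9^2 = 81 ≡ 22
48^16 ≡ 22^2 = 484 ≡ 12
30 = 16 + 8 + 4 + 2, so 48^30 ≡ 12·22·9·3 ≡ 48 (mod 59)
y^r · r^s ≡ 27·48 = 1296 ≡ 57 (mod 59)

57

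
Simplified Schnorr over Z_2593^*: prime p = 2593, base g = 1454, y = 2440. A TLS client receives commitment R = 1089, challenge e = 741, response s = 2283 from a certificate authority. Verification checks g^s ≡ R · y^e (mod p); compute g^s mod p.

2293

Squares mod 2593: 1454^1≡1454, 1454^2≡821, 1454^4≡2454, 1454^8≡1170, 1454^16≡2389, 1454^32≡128, 1454^64≡826, 1454^128≡317, 1454^256≡1955, 1454^512≡2536, 1454^1024≡656, 1454^2048≡2491
2283 = 2048 + 128 + 64 + 32 + 8 + 2 + 1, so 1454^2283 ≡ 2491·317·826·128·1170·821·1454 ≡ 2293 (mod 2593)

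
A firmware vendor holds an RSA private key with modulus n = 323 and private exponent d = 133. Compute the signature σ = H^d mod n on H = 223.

117

H^2 ≡ 223^2 = 49729 ≡ 310
H^4 ≡ 310^2 = 96100 ≡ 169
H^8 ≡ 169^2 = 28561 ≡ 137
H^16 ≡ 137^2 = 18769 ≡ 35
H^32 ≡ 35^2 = 1225 ≡ 256
H^64 ≡ 256^2 = 65536 ≡ 290
H^128 ≡ 290^2 = 84100 ≡ 120
133 = 128 + 4 + 1, so H^133 ≡ 120·169·223 ≡ 117 (mod 323)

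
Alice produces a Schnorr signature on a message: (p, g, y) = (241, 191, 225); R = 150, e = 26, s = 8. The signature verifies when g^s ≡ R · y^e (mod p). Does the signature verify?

g^s mod p:
191^8 mod 241 = 160
R · y^e mod p:
225^26 mod 241 = 15
150·15 = 2250 ≡ 81 (mod 241)
160 ≠ 81; the check fails.

does not verify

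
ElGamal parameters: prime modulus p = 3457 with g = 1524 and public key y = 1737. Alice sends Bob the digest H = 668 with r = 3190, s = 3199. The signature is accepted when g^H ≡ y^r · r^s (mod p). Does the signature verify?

Left side g^H mod p:
1524^2 = 2322576 ≡ 2929
1524^4 ≡ 2929^2 = 8579041 ≡ 2224
1524^8 ≡ 2224^2 = 4946176 ≡ 2666
1524^16 ≡ 2666^2 = 7107556 ≡ 3421
1524^32 ≡ 3421^2 = 11703241 ≡ 1296
1524^64 ≡ 1296^2 = 1679616 ≡ 2971
1524^128 ≡ 2971^2 = 8826841 ≡ 1120
1524^256 ≡ 1120^2 = 1254400 ≡ 2966
1524^512 ≡ 2966^2 = 8797156 ≡ 2548
668 = 512 + 128 + 16 + 8 + 4, so 1524^668 ≡ 2548·1120·3421·2666·2224 ≡ 3324 (mod 3457)
Right side y^r · r^s mod p:
1737^2 = 3017169 ≡ 2665
1737^4 ≡ 2665^2 = 7102225 ≡ 1547
1737^8 ≡ 1547^2 = 2393209 ≡ 965
1737^16 ≡ 965^2 = 931225 ≡ 1292
1737^32 ≡ 1292^2 = 1669264 ≡ 2990
1737^64 ≡ 2990^2 = 8940100 ≡ 298
1737^128 ≡ 298^2 = 88804 ≡ 2379
1737^256 ≡ 2379^2 = 5659641 ≡ 532
1737^512 ≡ 532^2 = 283024 ≡ 3007
1737^1024 ≡ 3007^2 = 9042049 ≡ 1994
1737^2048 ≡ 1994^2 = 3976036 ≡ 486
3190 = 2048 + 1024 + 64 + 32 + 16 + 4 + 2, so 1737^3190 ≡ 486·1994·298·2990·1292·1547·2665 ≡ 568 (mod 3457)
3190^2 = 10176100 ≡ 2149
3190^4 ≡ 2149^2 = 4618201 ≡ 3106
3190^8 ≡ 3106^2 = 9647236 ≡ 2206
3190^16 ≡ 2206^2 = 4866436 ≡ 2437
3190^32 ≡ 2437^2 = 5938969 ≡ 3300
3190^64 ≡ 3300^2 = 10890000 ≡ 450
3190^128 ≡ 450^2 = 202500 ≡ 1994
3190^256 ≡ 1994^2 = 3976036 ≡ 486
3190^512 ≡ 486^2 = 236196 ≡ 1120
3190^1024 ≡ 1120^2 = 1254400 ≡ 2966
3190^2048 ≡ 2966^2 = 8797156 ≡ 2548
3199 = 2048 + 1024 + 64 + 32 + 16 + 8 + 4 + 2 + 1, so 3190^3199 ≡ 2548·2966·450·3300·2437·2206·3106·2149·3190 ≡ 2860 (mod 3457)
568·2860 = 1624480 ≡ 3147 (mod 3457)
3324 ≠ 3147, so verification fails.

does not verify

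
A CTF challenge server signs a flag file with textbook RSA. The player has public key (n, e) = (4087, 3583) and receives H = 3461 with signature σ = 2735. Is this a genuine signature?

forged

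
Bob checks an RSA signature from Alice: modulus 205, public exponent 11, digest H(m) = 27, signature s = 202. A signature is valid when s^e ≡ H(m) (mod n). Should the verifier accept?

reject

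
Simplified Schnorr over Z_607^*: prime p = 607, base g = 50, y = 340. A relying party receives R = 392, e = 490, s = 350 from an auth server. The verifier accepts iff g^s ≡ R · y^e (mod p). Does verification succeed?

fails

g^s mod p:
Squares mod 607: 50^1≡50, 50^2≡72, 50^4≡328, 50^8≡145, 50^16≡387, 50^32≡447, 50^64≡106, 50^128≡310, 50^256≡194
350 = 256 + 64 + 16 + 8 + 4 + 2, so 50^350 ≡ 194·106·387·145·328·72 ≡ 97 (mod 607)
R · y^e mod p:
Squares mod 607: 340^1≡340, 340^2≡270, 340^4≡60, 340^8≡565, 340^16≡550, 340^32≡214, 340^64≡271, 340^128≡601, 340^256≡36
490 = 256 + 128 + 64 + 32 + 8 + 2, so 340^490 ≡ 36·601·271·214·565·270 ≡ 420 (mod 607)
392·420 = 164640 ≡ 143 (mod 607)
97 ≠ 143; the check fails.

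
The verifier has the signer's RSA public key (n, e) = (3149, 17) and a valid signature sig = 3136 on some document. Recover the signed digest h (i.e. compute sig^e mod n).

Squares mod 3149: sig^1≡3136, sig^2≡169, sig^4≡220, sig^8≡1165, sig^16≡6
17 = 16 + 1, so sig^17 ≡ 6·3136 ≡ 3071 (mod 3149)

3071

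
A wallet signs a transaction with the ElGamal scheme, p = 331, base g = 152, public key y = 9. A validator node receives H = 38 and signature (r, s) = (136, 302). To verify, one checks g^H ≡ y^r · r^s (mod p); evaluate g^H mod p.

114

152^38 mod 331 = 114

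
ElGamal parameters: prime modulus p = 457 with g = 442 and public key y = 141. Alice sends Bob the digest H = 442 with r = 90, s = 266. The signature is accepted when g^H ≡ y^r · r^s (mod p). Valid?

yes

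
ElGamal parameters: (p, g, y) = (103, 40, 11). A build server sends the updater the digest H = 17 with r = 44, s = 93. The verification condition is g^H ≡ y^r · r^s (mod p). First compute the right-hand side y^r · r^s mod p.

57

11^2 = 121 ≡ 18
11^4 ≡ 18^2 = 324 ≡ 15
11^8 ≡ 15^2 = 225 ≡ 19
11^16 ≡ 19^2 = 361 ≡ 52
11^32 ≡ 52^2 = 2704 ≡ 26
44 = 32 + 8 + 4, so 11^44 ≡ 26·19·15 ≡ 97 (mod 103)
44^2 = 1936 ≡ 82
44^4 ≡ 82^2 = 6724 ≡ 29
44^8 ≡ 29^2 = 841 ≡ 17
44^16 ≡ 17^2 = 289 ≡ 83
44^32 ≡ 83^2 = 6889 ≡ 91
44^64 ≡ 91^2 = 8281 ≡ 41
93 = 64 + 16 + 8 + 4 + 1, so 44^93 ≡ 41·83·17·29·44 ≡ 42 (mod 103)
y^r · r^s ≡ 97·42 = 4074 ≡ 57 (mod 103)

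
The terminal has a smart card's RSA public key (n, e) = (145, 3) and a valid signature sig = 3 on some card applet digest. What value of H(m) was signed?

27

sig^3 mod 145 = 27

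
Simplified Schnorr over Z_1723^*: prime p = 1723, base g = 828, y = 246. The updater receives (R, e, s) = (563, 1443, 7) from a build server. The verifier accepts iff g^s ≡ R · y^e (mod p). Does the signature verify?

g^s mod p:
Squares mod 1723: 828^1≡828, 828^2≡1553, 828^4≡1332
7 = 4 + 2 + 1, so 828^7 ≡ 1332·1553·828 ≡ 1094 (mod 1723)
R · y^e mod p:
Squares mod 1723: 246^1≡246, 246^2≡211, 246^4≡1446, 246^8≡917, 246^16≡65, 246^32≡779, 246^64≡345, 246^128≡138, 246^256≡91, 246^512≡1389, 246^1024≡1284
1443 = 1024 + 256 + 128 + 32 + 2 + 1, so 246^1443 ≡ 1284·91·138·779·211·246 ≡ 917 (mod 1723)
563·917 = 516271 ≡ 1094 (mod 1723)
1094 ≡ 1094 (mod 1723); signature holds.

verifies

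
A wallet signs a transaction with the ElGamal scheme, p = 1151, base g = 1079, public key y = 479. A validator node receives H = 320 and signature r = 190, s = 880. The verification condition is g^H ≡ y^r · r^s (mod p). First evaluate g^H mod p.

1079^320 mod 1151 = 1015

1015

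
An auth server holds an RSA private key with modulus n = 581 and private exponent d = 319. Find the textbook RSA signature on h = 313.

h^2 ≡ 313^2 = 97969 ≡ 361
h^4 ≡ 361^2 = 130321 ≡ 177
h^8 ≡ 177^2 = 31329 ≡ 536
h^16 ≡ 536^2 = 287296 ≡ 282
h^32 ≡ 282^2 = 79524 ≡ 508
h^64 ≡ 508^2 = 258064 ≡ 100
h^128 ≡ 100^2 = 10000 ≡ 123
h^256 ≡ 123^2 = 15129 ≡ 23
319 = 256 + 32 + 16 + 8 + 4 + 2 + 1, so h^319 ≡ 23·508·282·536·177·361·313 ≡ 425 (mod 581)

425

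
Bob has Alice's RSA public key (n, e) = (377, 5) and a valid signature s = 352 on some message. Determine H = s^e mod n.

s^2 ≡ 352^2 = 123904 ≡ 248
s^4 ≡ 248^2 = 61504 ≡ 53
5 = 4 + 1, so s^5 ≡ 53·352 ≡ 183 (mod 377)

183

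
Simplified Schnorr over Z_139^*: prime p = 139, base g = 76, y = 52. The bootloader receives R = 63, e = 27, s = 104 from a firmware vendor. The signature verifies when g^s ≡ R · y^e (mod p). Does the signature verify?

does not verify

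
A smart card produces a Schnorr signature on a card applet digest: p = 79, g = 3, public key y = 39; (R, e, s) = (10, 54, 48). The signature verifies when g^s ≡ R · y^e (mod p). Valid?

g^s mod p:
3^2 = 9
3^4 ≡ 9^2 = 81 ≡ 2
3^8 ≡ 2^2 = 4
3^16 ≡ 4^2 = 16
3^32 ≡ 16^2 = 256 ≡ 19
48 = 32 + 16, so 3^48 ≡ 19·16 ≡ 67 (mod 79)
R · y^e mod p:
39^2 = 1521 ≡ 20
39^4 ≡ 20^2 = 400 ≡ 5
39^8 ≡ 5^2 = 25
39^16 ≡ 25^2 = 625 ≡ 72
39^32 ≡ 72^2 = 5184 ≡ 49
54 = 32 + 16 + 4 + 2, so 39^54 ≡ 49·72·5·20 ≡ 65 (mod 79)
10·65 = 650 ≡ 18 (mod 79)
67 ≠ 18; the check fails.

no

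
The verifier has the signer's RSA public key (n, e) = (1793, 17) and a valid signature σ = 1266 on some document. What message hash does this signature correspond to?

σ^2 ≡ 1266^2 = 1602756 ≡ 1607
σ^4 ≡ 1607^2 = 2582449 ≡ 529
σ^8 ≡ 529^2 = 279841 ≡ 133
σ^16 ≡ 133^2 = 17689 ≡ 1552
17 = 16 + 1, so σ^17 ≡ 1552·1266 ≡ 1497 (mod 1793)

1497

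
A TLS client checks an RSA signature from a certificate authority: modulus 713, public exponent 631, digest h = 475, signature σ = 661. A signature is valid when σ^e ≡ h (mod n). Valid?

yes

σ^2 ≡ 661^2 = 436921 ≡ 565
σ^4 ≡ 565^2 = 319225 ≡ 514
σ^8 ≡ 514^2 = 264196 ≡ 386
σ^16 ≡ 386^2 = 148996 ≡ 692
σ^32 ≡ 692^2 = 478864 ≡ 441
σ^64 ≡ 441^2 = 194481 ≡ 545
σ^128 ≡ 545^2 = 297025 ≡ 417
σ^256 ≡ 417^2 = 173889 ≡ 630
σ^512 ≡ 630^2 = 396900 ≡ 472
631 = 512 + 64 + 32 + 16 + 4 + 2 + 1, so σ^631 ≡ 472·545·441·692·514·565·661 ≡ 475 (mod 713)
Since 475 equals the digest 475, verification succeeds.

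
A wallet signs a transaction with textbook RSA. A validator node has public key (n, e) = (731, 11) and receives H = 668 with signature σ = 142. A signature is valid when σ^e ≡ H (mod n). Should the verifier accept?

accept

Squares mod 731: σ^1≡142, σ^2≡427, σ^4≡310, σ^8≡339
11 = 8 + 2 + 1, so σ^11 ≡ 339·427·142 ≡ 668 (mod 731)
σ^11 mod 731 = 668 matches H.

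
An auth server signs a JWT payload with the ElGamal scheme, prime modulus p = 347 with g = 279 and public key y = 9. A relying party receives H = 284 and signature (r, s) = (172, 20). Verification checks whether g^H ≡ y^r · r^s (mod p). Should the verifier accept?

Left side g^H mod p:
279^2 = 77841 ≡ 113
279^4 ≡ 113^2 = 12769 ≡ 277
279^8 ≡ 277^2 = 76729 ≡ 42
279^16 ≡ 42^2 = 1764 ≡ 29
279^32 ≡ 29^2 = 841 ≡ 147
279^64 ≡ 147^2 = 21609 ≡ 95
279^128 ≡ 95^2 = 9025 ≡ 3
279^256 ≡ 3^2 = 9
284 = 256 + 16 + 8 + 4, so 279^284 ≡ 9·29·42·277 ≡ 224 (mod 347)
Right side y^r · r^s mod p:
9^2 = 81
9^4 ≡ 81^2 = 6561 ≡ 315
9^8 ≡ 315^2 = 99225 ≡ 330
9^16 ≡ 330^2 = 108900 ≡ 289
9^32 ≡ 289^2 = 83521 ≡ 241
9^64 ≡ 241^2 = 58081 ≡ 132
9^128 ≡ 132^2 = 17424 ≡ 74
172 = 128 + 32 + 8 + 4, so 9^172 ≡ 74·241·330·315 ≡ 270 (mod 347)
172^2 = 29584 ≡ 89
172^4 ≡ 89^2 = 7921 ≡ 287
172^8 ≡ 287^2 = 82369 ≡ 130
172^16 ≡ 130^2 = 16900 ≡ 244
20 = 16 + 4, so 172^20 ≡ 244·287 ≡ 281 (mod 347)
270·281 = 75870 ≡ 224 (mod 347)
224 ≡ 224 (mod 347), so the signature is genuine.

accept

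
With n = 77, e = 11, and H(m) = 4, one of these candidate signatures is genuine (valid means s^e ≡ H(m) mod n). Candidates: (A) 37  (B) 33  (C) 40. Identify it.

Candidate A: Squares mod 77: 37^1≡37, 37^2≡60, 37^4≡58, 37^8≡53; 11 = 8 + 2 + 1, so 37^11 ≡ 53·60·37 ≡ 4 (mod 77)
  → matches H(m) = 4
Candidate B: Squares mod 77: 33^1≡33, 33^2≡11, 33^4≡44, 33^8≡11; 11 = 8 + 2 + 1, so 33^11 ≡ 11·11·33 ≡ 66 (mod 77)
Candidate C: Squares mod 77: 40^1≡40, 40^2≡60, 40^4≡58, 40^8≡53; 11 = 8 + 2 + 1, so 40^11 ≡ 53·60·40 ≡ 73 (mod 77)

A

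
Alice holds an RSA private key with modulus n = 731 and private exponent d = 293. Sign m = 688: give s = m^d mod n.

43

Squares mod 731: m^1≡688, m^2≡387, m^4≡645, m^8≡86, m^16≡86, m^32≡86, m^64≡86, m^128≡86, m^256≡86
293 = 256 + 32 + 4 + 1, so m^293 ≡ 86·86·645·688 ≡ 43 (mod 731)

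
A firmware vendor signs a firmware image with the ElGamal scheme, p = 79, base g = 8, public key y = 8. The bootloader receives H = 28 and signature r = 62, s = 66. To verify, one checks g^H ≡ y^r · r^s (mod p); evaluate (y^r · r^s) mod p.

64

8^2 = 64
8^4 ≡ 64^2 = 4096 ≡ 67
8^8 ≡ 67^2 = 4489 ≡ 65
8^16 ≡ 65^2 = 4225 ≡ 38
8^32 ≡ 38^2 = 1444 ≡ 22
62 = 32 + 16 + 8 + 4 + 2, so 8^62 ≡ 22·38·65·67·64 ≡ 52 (mod 79)
62^2 = 3844 ≡ 52
62^4 ≡ 52^2 = 2704 ≡ 18
62^8 ≡ 18^2 = 324 ≡ 8
62^16 ≡ 8^2 = 64
62^32 ≡ 64^2 = 4096 ≡ 67
62^64 ≡ 67^2 = 4489 ≡ 65
66 = 64 + 2, so 62^66 ≡ 65·52 ≡ 62 (mod 79)
y^r · r^s ≡ 52·62 = 3224 ≡ 64 (mod 79)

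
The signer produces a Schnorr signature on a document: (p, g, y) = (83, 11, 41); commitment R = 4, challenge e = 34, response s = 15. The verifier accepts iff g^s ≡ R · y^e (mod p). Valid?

g^s mod p:
11^2 = 121 ≡ 38
11^4 ≡ 38^2 = 1444 ≡ 33
11^8 ≡ 33^2 = 1089 ≡ 10
15 = 8 + 4 + 2 + 1, so 11^15 ≡ 10·33·38·11 ≡ 77 (mod 83)
R · y^e mod p:
41^2 = 1681 ≡ 21
41^4 ≡ 21^2 = 441 ≡ 26
41^8 ≡ 26^2 = 676 ≡ 12
41^16 ≡ 12^2 = 144 ≡ 61
41^32 ≡ 61^2 = 3721 ≡ 69
34 = 32 + 2, so 41^34 ≡ 69·21 ≡ 38 (mod 83)
4·38 = 152 ≡ 69 (mod 83)
77 ≠ 69; the check fails.

no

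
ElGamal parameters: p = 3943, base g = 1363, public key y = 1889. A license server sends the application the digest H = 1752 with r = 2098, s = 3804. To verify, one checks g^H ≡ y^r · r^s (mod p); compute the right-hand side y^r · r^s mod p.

874

1889^2 = 3568321 ≡ 3849
1889^4 ≡ 3849^2 = 14814801 ≡ 950
1889^8 ≡ 950^2 = 902500 ≡ 3496
1889^16 ≡ 3496^2 = 12222016 ≡ 2659
1889^32 ≡ 2659^2 = 7070281 ≡ 482
1889^64 ≡ 482^2 = 232324 ≡ 3630
1889^128 ≡ 3630^2 = 13176900 ≡ 3337
1889^256 ≡ 3337^2 = 11135569 ≡ 537
1889^512 ≡ 537^2 = 288369 ≡ 530
1889^1024 ≡ 530^2 = 280900 ≡ 947
1889^2048 ≡ 947^2 = 896809 ≡ 1748
2098 = 2048 + 32 + 16 + 2, so 1889^2098 ≡ 1748·482·2659·3849 ≡ 1943 (mod 3943)
2098^2 = 4401604 ≡ 1216
2098^4 ≡ 1216^2 = 1478656 ≡ 31
2098^8 ≡ 31^2 = 961
2098^16 ≡ 961^2 = 923521 ≡ 859
2098^32 ≡ 859^2 = 737881 ≡ 540
2098^64 ≡ 540^2 = 291600 ≡ 3761
2098^128 ≡ 3761^2 = 14145121 ≡ 1580
2098^256 ≡ 1580^2 = 2496400 ≡ 481
2098^512 ≡ 481^2 = 231361 ≡ 2667
2098^1024 ≡ 2667^2 = 7112889 ≡ 3660
2098^2048 ≡ 3660^2 = 13395600 ≡ 1229
3804 = 2048 + 1024 + 512 + 128 + 64 + 16 + 8 + 4, so 2098^3804 ≡ 1229·3660·2667·1580·3761·859·961·31 ≡ 2598 (mod 3943)
y^r · r^s ≡ 1943·2598 = 5047914 ≡ 874 (mod 3943)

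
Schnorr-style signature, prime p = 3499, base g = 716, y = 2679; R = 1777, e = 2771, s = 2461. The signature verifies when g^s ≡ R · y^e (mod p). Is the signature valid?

valid

g^s mod p:
Squares mod 3499: 716^1≡716, 716^2≡1802, 716^4≡132, 716^8≡3428, 716^16≡1542, 716^32≡1943, 716^64≡3327, 716^128≡1592, 716^256≡1188, 716^512≡1247, 716^1024≡1453, 716^2048≡1312
2461 = 2048 + 256 + 128 + 16 + 8 + 4 + 1, so 716^2461 ≡ 1312·1188·1592·1542·3428·132·716 ≡ 2697 (mod 3499)
R · y^e mod p:
Squares mod 3499: 2679^1≡2679, 2679^2≡592, 2679^4≡564, 2679^8≡3186, 2679^16≡3496, 2679^32≡9, 2679^64≡81, 2679^128≡3062, 2679^256≡2023, 2679^512≡2198, 2679^1024≡2584, 2679^2048≡964
2771 = 2048 + 512 + 128 + 64 + 16 + 2 + 1, so 2679^2771 ≡ 964·2198·3062·81·3496·592·2679 ≡ 1943 (mod 3499)
1777·1943 = 3452711 ≡ 2697 (mod 3499)
2697 ≡ 2697 (mod 3499); signature holds.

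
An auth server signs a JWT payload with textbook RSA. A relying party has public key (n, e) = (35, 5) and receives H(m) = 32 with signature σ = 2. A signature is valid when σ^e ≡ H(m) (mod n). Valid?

σ^2 ≡ 2^2 = 4
σ^4 ≡ 4^2 = 16
5 = 4 + 1, so σ^5 ≡ 16·2 ≡ 32 (mod 35)
Since 32 equals the digest 32, verification succeeds.

yes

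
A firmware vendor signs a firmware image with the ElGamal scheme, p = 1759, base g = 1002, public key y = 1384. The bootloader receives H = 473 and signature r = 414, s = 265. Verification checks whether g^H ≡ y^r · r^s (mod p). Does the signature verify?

Left side g^H mod p:
Squares mod 1759: 1002^1≡1002, 1002^2≡1374, 1002^4≡469, 1002^8≡86, 1002^16≡360, 1002^32≡1193, 1002^64≡218, 1002^128≡31, 1002^256≡961
473 = 256 + 128 + 64 + 16 + 8 + 1, so 1002^473 ≡ 961·31·218·360·86·1002 ≡ 703 (mod 1759)
Right side y^r · r^s mod p:
Squares mod 1759: 1384^1≡1384, 1384^2≡1664, 1384^4≡230, 1384^8≡130, 1384^16≡1069, 1384^32≡1170, 1384^64≡398, 1384^128≡94, 1384^256≡41
414 = 256 + 128 + 16 + 8 + 4 + 2, so 1384^414 ≡ 41·94·1069·130·230·1664 ≡ 676 (mod 1759)
Squares mod 1759: 414^1≡414, 414^2≡773, 414^4≡1228, 414^8≡521, 414^16≡555, 414^32≡200, 414^64≡1302, 414^128≡1287, 414^256≡1150
265 = 256 + 8 + 1, so 414^265 ≡ 1150·521·414 ≡ 956 (mod 1759)
676·956 = 646256 ≡ 703 (mod 1759)
703 ≡ 703 (mod 1759), so the signature is genuine.

verifies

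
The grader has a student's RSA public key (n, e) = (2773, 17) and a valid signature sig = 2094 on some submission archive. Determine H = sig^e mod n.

2385

Squares mod 2773: sig^1≡2094, sig^2≡723, sig^4≡1405, sig^8≡2422, sig^16≡1189
17 = 16 + 1, so sig^17 ≡ 1189·2094 ≡ 2385 (mod 2773)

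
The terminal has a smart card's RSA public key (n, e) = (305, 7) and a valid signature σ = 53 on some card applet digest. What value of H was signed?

272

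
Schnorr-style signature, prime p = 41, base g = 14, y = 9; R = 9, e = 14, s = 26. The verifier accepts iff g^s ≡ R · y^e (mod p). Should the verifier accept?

accept

g^s mod p:
14^2 = 196 ≡ 32
14^4 ≡ 32^2 = 1024 ≡ 40
14^8 ≡ 40^2 = 1600 ≡ 1
14^16 ≡ 1^2 = 1
26 = 16 + 8 + 2, so 14^26 ≡ 1·1·32 ≡ 32 (mod 41)
R · y^e mod p:
9^2 = 81 ≡ 40
9^4 ≡ 40^2 = 1600 ≡ 1
9^8 ≡ 1^2 = 1
14 = 8 + 4 + 2, so 9^14 ≡ 1·1·40 ≡ 40 (mod 41)
9·40 = 360 ≡ 32 (mod 41)
32 ≡ 32 (mod 41); signature holds.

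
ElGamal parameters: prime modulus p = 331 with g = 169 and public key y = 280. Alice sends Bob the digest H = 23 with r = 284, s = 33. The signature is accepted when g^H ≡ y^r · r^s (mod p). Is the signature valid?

valid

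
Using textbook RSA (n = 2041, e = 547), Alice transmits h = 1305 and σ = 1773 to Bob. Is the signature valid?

σ^2 ≡ 1773^2 = 3143529 ≡ 389
σ^4 ≡ 389^2 = 151321 ≡ 287
σ^8 ≡ 287^2 = 82369 ≡ 729
σ^16 ≡ 729^2 = 531441 ≡ 781
σ^32 ≡ 781^2 = 609961 ≡ 1743
σ^64 ≡ 1743^2 = 3038049 ≡ 1041
σ^128 ≡ 1041^2 = 1083681 ≡ 1951
σ^256 ≡ 1951^2 = 3806401 ≡ 1977
σ^512 ≡ 1977^2 = 3908529 ≡ 14
547 = 512 + 32 + 2 + 1, so σ^547 ≡ 14·1743·389·1773 ≡ 203 (mod 2041)
σ^547 mod 2041 = 203, but h = 1305.

invalid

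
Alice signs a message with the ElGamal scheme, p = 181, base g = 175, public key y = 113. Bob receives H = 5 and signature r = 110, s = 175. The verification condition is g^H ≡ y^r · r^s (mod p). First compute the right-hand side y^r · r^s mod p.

113^2 = 12769 ≡ 99
113^4 ≡ 99^2 = 9801 ≡ 27
113^8 ≡ 27^2 = 729 ≡ 5
113^16 ≡ 5^2 = 25
113^32 ≡ 25^2 = 625 ≡ 82
113^64 ≡ 82^2 = 6724 ≡ 27
110 = 64 + 32 + 8 + 4 + 2, so 113^110 ≡ 27·82·5·27·99 ≡ 49 (mod 181)
110^2 = 12100 ≡ 154
110^4 ≡ 154^2 = 23716 ≡ 5
110^8 ≡ 5^2 = 25
110^16 ≡ 25^2 = 625 ≡ 82
110^32 ≡ 82^2 = 6724 ≡ 27
110^64 ≡ 27^2 = 729 ≡ 5
110^128 ≡ 5^2 = 25
175 = 128 + 32 + 8 + 4 + 2 + 1, so 110^175 ≡ 25·27·25·5·154·110 ≡ 26 (mod 181)
y^r · r^s ≡ 49·26 = 1274 ≡ 7 (mod 181)

7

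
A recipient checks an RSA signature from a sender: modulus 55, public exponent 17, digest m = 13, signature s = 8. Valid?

yes

s^2 ≡ 8^2 = 64 ≡ 9
s^4 ≡ 9^2 = 81 ≡ 26
s^8 ≡ 26^2 = 676 ≡ 16
s^16 ≡ 16^2 = 256 ≡ 36
17 = 16 + 1, so s^17 ≡ 36·8 ≡ 13 (mod 55)
Since 13 equals the digest 13, verification succeeds.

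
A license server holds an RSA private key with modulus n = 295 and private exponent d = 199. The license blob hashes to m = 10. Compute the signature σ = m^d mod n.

m^2 ≡ 10^2 = 100
m^4 ≡ 100^2 = 10000 ≡ 265
m^8 ≡ 265^2 = 70225 ≡ 15
m^16 ≡ 15^2 = 225
m^32 ≡ 225^2 = 50625 ≡ 180
m^64 ≡ 180^2 = 32400 ≡ 245
m^128 ≡ 245^2 = 60025 ≡ 140
199 = 128 + 64 + 4 + 2 + 1, so m^199 ≡ 140·245·265·100·10 ≡ 120 (mod 295)

120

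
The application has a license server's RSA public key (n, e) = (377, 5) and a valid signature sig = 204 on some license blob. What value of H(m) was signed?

146

Squares mod 377: sig^1≡204, sig^2≡146, sig^4≡204
5 = 4 + 1, so sig^5 ≡ 204·204 ≡ 146 (mod 377)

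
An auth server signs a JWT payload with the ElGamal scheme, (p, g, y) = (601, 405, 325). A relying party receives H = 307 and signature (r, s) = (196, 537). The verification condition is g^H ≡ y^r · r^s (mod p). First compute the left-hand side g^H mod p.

366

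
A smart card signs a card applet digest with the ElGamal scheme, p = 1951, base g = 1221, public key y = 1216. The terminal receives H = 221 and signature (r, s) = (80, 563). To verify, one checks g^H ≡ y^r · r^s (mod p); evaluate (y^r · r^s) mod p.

1216^2 = 1478656 ≡ 1749
1216^4 ≡ 1749^2 = 3059001 ≡ 1784
1216^8 ≡ 1784^2 = 3182656 ≡ 575
1216^16 ≡ 575^2 = 330625 ≡ 906
1216^32 ≡ 906^2 = 820836 ≡ 1416
1216^64 ≡ 1416^2 = 2005056 ≡ 1379
80 = 64 + 16, so 1216^80 ≡ 1379·906 ≡ 734 (mod 1951)
80^2 = 6400 ≡ 547
80^4 ≡ 547^2 = 299209 ≡ 706
80^8 ≡ 706^2 = 498436 ≡ 931
80^16 ≡ 931^2 = 866761 ≡ 517
80^32 ≡ 517^2 = 267289 ≡ 2
80^64 ≡ 2^2 = 4
80^128 ≡ 4^2 = 16
80^256 ≡ 16^2 = 256
80^512 ≡ 256^2 = 65536 ≡ 1153
563 = 512 + 32 + 16 + 2 + 1, so 80^563 ≡ 1153·2·517·547·80 ≡ 1098 (mod 1951)
y^r · r^s ≡ 734·1098 = 805932 ≡ 169 (mod 1951)

169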